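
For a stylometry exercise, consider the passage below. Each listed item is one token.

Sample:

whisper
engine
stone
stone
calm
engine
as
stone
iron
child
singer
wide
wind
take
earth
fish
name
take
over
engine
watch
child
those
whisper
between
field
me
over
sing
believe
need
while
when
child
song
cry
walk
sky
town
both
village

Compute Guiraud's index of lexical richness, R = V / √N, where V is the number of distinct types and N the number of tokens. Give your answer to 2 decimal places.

N = 41, V = 32.
√N = 6.403124
R = 32 / 6.403124 = 5.00

5.00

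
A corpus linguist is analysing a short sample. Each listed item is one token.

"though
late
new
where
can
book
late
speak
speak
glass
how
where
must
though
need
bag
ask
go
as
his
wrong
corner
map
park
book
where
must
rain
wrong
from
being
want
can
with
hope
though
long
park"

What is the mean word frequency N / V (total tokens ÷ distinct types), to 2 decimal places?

1.41

N = 38 tokens, V = 27 types.
Mean frequency = N / V = 38 / 27 = 1.41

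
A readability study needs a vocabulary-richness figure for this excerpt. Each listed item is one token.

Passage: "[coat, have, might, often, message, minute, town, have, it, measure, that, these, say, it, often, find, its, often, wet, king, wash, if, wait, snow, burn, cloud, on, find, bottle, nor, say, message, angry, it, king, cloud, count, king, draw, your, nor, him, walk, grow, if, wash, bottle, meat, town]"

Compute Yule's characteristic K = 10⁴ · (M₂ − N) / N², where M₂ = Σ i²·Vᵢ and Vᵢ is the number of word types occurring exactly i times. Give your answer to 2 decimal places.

158.27

Frequencies: often:3, it:3, king:3, have:2, message:2, town:2, say:2, find:2, wash:2, if:2, cloud:2, bottle:2, nor:2, coat:1, might:1, minute:1, measure:1, that:1, these:1, its:1, … (13 more, each freq 1)
N = 49. Frequency spectrum: V_1=20, V_2=10, V_3=3
M₂ = 1²·20 + 2²·10 + 3²·3 = 87
K = 10000 × (87 − 49) / 49² = 158.27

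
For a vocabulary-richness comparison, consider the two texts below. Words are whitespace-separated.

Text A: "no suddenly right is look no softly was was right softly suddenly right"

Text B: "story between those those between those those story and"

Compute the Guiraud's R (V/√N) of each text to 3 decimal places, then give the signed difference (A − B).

0.608

A: V=7, N=13, R=1.941
B: V=4, N=9, R=1.333
Difference = 1.941 − 1.333 = 0.608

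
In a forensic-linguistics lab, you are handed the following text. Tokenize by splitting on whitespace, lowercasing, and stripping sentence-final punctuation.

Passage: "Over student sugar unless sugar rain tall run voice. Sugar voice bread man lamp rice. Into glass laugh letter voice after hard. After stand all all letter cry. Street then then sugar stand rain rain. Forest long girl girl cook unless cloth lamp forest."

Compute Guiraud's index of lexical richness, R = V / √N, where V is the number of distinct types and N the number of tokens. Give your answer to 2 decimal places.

N = 44, V = 28.
√N = 6.633250
R = 28 / 6.633250 = 4.22

4.22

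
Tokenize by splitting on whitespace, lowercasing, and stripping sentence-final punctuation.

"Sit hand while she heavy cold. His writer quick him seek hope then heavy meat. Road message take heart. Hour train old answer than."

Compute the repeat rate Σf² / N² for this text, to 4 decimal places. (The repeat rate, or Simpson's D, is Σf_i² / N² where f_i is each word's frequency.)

0.0451

Frequencies: heavy:2, sit:1, hand:1, while:1, she:1, cold:1, his:1, writer:1, quick:1, him:1, seek:1, hope:1, then:1, meat:1, road:1, message:1, take:1, heart:1, hour:1, train:1, … (3 more, each freq 1)
Σf² = 26; N² = 576
Repeat rate = 26 / 576 = 0.0451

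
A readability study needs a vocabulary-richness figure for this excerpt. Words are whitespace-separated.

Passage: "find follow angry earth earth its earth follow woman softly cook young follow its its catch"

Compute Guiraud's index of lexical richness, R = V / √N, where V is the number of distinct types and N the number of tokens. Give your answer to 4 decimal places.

N = 16, V = 10.
√N = 4.000000
R = 10 / 4.000000 = 2.5000

2.5000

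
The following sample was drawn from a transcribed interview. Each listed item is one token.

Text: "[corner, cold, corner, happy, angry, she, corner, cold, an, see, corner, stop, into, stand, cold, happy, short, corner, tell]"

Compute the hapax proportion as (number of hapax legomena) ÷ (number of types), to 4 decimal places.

Frequencies: corner:5, cold:3, happy:2, angry:1, she:1, an:1, see:1, stop:1, into:1, stand:1, short:1, tell:1
Hapax count = 9; type count = 12.
Ratio = 9 / 12 = 0.7500

0.7500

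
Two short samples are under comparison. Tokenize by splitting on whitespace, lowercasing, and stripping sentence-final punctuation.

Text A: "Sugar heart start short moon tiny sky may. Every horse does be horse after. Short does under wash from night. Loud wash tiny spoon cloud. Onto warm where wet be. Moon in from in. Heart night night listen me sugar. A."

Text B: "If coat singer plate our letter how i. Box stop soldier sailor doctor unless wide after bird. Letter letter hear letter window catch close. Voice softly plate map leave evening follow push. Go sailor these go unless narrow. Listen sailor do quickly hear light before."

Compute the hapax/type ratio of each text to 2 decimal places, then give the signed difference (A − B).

A: hapax=16, V=28, ratio=0.57
B: hapax=30, V=36, ratio=0.83
Difference = 0.57 − 0.83 = -0.26

-0.26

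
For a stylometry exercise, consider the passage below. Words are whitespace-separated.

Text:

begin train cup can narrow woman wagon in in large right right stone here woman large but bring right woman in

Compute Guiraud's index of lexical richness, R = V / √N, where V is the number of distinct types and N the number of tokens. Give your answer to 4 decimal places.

N = 21, V = 14.
√N = 4.582576
R = 14 / 4.582576 = 3.0551

3.0551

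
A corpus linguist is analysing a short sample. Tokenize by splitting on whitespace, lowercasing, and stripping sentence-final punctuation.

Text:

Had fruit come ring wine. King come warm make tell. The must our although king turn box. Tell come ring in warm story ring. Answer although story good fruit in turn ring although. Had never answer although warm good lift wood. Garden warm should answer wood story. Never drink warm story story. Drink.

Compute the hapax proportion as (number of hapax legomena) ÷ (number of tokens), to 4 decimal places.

Frequencies: warm:5, story:5, ring:4, although:4, come:3, answer:3, had:2, fruit:2, king:2, tell:2, turn:2, in:2, good:2, never:2, wood:2, drink:2, wine:1, make:1, the:1, must:1, … (5 more, each freq 1)
Hapax count = 9; token count = 53.
Ratio = 9 / 53 = 0.1698

0.1698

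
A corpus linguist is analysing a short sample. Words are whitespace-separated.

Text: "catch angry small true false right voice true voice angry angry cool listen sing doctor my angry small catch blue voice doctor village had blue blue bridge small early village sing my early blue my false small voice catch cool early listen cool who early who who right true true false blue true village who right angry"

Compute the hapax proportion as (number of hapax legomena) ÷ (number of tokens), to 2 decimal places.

Frequencies: angry:5, true:5, blue:5, small:4, voice:4, early:4, who:4, catch:3, false:3, right:3, cool:3, my:3, village:3, listen:2, sing:2, doctor:2, had:1, bridge:1
Hapax count = 2; token count = 57.
Ratio = 2 / 57 = 0.04

0.04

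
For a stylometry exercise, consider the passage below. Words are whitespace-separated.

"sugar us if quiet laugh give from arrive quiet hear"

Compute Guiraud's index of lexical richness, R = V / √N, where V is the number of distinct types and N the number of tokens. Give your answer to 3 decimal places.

N = 10, V = 9.
√N = 3.162278
R = 9 / 3.162278 = 2.846

2.846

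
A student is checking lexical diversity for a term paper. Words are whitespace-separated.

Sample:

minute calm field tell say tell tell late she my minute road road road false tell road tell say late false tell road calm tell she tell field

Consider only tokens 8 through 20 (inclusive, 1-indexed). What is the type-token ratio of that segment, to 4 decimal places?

0.6154

Segment tokens 8–20: late, she, my, minute, road, road, road, false, tell, road, tell, say, late
Segment N = 13, segment V = 8.
TTR = 8 / 13 = 0.6154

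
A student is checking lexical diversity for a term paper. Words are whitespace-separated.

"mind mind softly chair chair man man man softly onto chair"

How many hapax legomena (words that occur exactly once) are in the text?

Frequencies: chair:3, man:3, mind:2, softly:2, onto:1
Hapax (freq=1): onto

1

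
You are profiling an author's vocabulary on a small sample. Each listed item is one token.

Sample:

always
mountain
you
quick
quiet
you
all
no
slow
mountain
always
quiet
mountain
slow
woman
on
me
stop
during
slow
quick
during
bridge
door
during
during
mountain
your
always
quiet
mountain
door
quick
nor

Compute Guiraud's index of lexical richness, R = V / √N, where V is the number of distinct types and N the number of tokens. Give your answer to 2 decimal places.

N = 34, V = 17.
√N = 5.830952
R = 17 / 5.830952 = 2.92

2.92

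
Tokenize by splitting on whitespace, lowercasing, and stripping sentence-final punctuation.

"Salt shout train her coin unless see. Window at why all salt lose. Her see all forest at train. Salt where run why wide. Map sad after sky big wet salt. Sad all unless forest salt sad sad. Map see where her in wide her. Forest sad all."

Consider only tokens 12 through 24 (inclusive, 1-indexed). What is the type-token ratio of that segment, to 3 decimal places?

Segment tokens 12–24: salt, lose, her, see, all, forest, at, train, salt, where, run, why, wide
Segment N = 13, segment V = 12.
TTR = 12 / 13 = 0.923

0.923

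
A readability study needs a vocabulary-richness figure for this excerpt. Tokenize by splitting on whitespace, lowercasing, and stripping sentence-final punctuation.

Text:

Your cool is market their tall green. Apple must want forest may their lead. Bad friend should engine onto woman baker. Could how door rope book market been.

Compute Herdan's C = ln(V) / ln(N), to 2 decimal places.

N = 28, V = 26.
ln(V) = 3.258097, ln(N) = 3.332205
C = 3.258097 / 3.332205 = 0.98

0.98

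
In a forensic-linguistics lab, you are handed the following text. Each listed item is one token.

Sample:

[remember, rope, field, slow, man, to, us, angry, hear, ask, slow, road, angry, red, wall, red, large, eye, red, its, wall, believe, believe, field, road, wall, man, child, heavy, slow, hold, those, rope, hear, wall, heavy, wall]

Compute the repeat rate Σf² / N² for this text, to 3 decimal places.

Frequencies: wall:5, slow:3, red:3, rope:2, field:2, man:2, angry:2, hear:2, road:2, believe:2, heavy:2, remember:1, to:1, us:1, ask:1, large:1, eye:1, its:1, child:1, hold:1, … (1 more, each freq 1)
Σf² = 85; N² = 1369
Repeat rate = 85 / 1369 = 0.062

0.062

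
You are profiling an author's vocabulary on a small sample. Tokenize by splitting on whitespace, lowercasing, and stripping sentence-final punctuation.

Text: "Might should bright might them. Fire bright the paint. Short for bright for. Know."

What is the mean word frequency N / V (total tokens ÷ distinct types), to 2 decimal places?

N = 14 tokens, V = 10 types.
Mean frequency = N / V = 14 / 10 = 1.40

1.40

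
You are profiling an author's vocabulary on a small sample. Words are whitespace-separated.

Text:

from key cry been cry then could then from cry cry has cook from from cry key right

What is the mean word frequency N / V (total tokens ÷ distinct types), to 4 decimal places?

2.0000

N = 18 tokens, V = 9 types.
Mean frequency = N / V = 18 / 9 = 2.0000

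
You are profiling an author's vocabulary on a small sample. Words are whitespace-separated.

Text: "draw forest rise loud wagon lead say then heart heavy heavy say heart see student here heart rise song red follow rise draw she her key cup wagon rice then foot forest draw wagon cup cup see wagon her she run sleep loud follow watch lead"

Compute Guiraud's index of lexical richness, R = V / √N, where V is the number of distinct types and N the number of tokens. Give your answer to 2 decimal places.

N = 46, V = 25.
√N = 6.782330
R = 25 / 6.782330 = 3.69

3.69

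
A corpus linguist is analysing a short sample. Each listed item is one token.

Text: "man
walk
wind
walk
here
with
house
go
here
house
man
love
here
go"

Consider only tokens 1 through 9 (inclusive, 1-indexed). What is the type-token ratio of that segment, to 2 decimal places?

Segment tokens 1–9: man, walk, wind, walk, here, with, house, go, here
Segment N = 9, segment V = 7.
TTR = 7 / 9 = 0.78

0.78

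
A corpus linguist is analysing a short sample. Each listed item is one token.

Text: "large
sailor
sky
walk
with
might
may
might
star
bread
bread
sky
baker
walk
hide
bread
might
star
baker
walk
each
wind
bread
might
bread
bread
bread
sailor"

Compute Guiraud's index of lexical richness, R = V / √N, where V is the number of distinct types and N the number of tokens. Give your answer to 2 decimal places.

N = 28, V = 13.
√N = 5.291503
R = 13 / 5.291503 = 2.46

2.46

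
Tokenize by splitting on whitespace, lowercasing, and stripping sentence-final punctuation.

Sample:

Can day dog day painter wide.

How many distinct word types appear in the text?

Distinct types: {can, day, dog, painter, wide}
V = 5

5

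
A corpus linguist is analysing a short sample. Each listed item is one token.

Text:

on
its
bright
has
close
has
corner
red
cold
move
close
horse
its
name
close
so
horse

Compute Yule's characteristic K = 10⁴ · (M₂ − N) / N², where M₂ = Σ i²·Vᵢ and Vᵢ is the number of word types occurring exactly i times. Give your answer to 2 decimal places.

Frequencies: close:3, its:2, has:2, horse:2, on:1, bright:1, corner:1, red:1, cold:1, move:1, name:1, so:1
N = 17. Frequency spectrum: V_1=8, V_2=3, V_3=1
M₂ = 1²·8 + 2²·3 + 3²·1 = 29
K = 10000 × (29 − 17) / 17² = 415.22

415.22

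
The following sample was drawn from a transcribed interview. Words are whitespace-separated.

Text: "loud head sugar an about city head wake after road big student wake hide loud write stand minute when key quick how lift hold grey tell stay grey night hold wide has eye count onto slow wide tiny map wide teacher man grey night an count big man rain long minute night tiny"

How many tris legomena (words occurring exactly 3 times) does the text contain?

3

Frequencies: grey:3, night:3, wide:3, loud:2, head:2, an:2, wake:2, big:2, minute:2, hold:2, count:2, tiny:2, man:2, sugar:1, about:1, city:1, after:1, road:1, student:1, hide:1, … (17 more, each freq 1)
Words with frequency 3: grey, night, wide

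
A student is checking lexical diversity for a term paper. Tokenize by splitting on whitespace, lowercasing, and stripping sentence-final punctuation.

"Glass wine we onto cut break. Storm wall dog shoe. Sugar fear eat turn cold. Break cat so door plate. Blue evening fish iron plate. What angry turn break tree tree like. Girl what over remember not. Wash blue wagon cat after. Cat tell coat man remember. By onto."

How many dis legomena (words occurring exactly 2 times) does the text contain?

Frequencies: break:3, cat:3, onto:2, turn:2, plate:2, blue:2, what:2, tree:2, remember:2, glass:1, wine:1, we:1, cut:1, storm:1, wall:1, dog:1, shoe:1, sugar:1, fear:1, eat:1, … (18 more, each freq 1)
Words with frequency 2: blue, onto, plate, remember, tree, turn, what

7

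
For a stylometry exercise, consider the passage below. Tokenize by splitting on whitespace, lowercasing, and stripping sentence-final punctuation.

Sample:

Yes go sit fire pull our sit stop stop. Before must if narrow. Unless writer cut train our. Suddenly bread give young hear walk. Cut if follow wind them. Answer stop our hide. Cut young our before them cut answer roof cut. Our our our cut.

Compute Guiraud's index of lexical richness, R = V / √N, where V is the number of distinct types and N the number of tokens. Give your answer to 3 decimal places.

3.981

N = 46, V = 27.
√N = 6.782330
R = 27 / 6.782330 = 3.981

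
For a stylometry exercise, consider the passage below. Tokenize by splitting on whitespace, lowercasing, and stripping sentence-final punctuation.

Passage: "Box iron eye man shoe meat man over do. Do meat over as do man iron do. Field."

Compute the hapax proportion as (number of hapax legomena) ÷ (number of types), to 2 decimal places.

0.50

Frequencies: do:4, man:3, iron:2, meat:2, over:2, box:1, eye:1, shoe:1, as:1, field:1
Hapax count = 5; type count = 10.
Ratio = 5 / 10 = 0.50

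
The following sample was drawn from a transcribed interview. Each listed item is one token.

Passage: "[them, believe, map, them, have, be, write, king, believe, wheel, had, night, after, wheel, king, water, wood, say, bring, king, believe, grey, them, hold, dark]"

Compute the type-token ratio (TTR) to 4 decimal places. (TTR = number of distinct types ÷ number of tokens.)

0.7200

N = 25 tokens, V = 18 types.
TTR = V / N = 18 / 25 = 0.7200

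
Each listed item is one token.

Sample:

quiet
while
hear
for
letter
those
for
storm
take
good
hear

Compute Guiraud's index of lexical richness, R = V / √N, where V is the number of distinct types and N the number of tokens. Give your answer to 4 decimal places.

N = 11, V = 9.
√N = 3.316625
R = 9 / 3.316625 = 2.7136

2.7136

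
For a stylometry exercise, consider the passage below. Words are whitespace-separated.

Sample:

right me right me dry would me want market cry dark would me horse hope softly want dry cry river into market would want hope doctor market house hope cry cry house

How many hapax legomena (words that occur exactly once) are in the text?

6

Frequencies: me:4, cry:4, would:3, want:3, market:3, hope:3, right:2, dry:2, house:2, dark:1, horse:1, softly:1, river:1, into:1, doctor:1
Hapax (freq=1): dark, doctor, horse, into, river, softly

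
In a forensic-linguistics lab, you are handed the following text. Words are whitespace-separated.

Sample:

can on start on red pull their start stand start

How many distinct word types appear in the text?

7

Distinct types: {can, on, pull, red, stand, start, their}
V = 7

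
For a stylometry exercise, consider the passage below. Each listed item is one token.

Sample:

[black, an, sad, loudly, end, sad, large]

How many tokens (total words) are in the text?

7

Tokens: black, an, sad, loudly, end, sad, large
N = 7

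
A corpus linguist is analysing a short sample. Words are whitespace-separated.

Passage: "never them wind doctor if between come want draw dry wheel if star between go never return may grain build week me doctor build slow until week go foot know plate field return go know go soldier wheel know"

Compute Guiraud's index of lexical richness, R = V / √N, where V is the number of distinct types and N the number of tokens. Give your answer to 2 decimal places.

4.16

N = 39, V = 26.
√N = 6.244998
R = 26 / 6.244998 = 4.16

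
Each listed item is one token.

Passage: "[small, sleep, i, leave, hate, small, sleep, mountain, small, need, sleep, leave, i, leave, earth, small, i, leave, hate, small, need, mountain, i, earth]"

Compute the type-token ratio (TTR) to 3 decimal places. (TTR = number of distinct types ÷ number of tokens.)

0.333

N = 24 tokens, V = 8 types.
TTR = V / N = 8 / 24 = 0.333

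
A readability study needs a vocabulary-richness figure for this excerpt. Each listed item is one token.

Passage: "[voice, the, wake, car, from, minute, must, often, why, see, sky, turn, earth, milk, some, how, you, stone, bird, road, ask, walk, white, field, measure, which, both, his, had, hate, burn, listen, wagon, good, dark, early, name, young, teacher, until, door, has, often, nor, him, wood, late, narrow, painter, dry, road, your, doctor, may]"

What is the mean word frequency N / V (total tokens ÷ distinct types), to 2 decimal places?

1.04

N = 54 tokens, V = 52 types.
Mean frequency = N / V = 54 / 52 = 1.04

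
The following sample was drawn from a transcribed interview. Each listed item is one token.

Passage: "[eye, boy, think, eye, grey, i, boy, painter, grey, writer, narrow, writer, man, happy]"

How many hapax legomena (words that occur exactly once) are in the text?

6

Frequencies: eye:2, boy:2, grey:2, writer:2, think:1, i:1, painter:1, narrow:1, man:1, happy:1
Hapax (freq=1): happy, i, man, narrow, painter, think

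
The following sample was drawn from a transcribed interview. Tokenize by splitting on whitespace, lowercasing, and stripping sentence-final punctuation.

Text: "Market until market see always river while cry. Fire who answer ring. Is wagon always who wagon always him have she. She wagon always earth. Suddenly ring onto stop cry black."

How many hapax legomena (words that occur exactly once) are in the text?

Frequencies: always:4, wagon:3, market:2, cry:2, who:2, ring:2, she:2, until:1, see:1, river:1, while:1, fire:1, answer:1, is:1, him:1, have:1, earth:1, suddenly:1, onto:1, stop:1, … (1 more, each freq 1)
Hapax (freq=1): answer, black, earth, fire, have, him, is, onto, river, see, stop, suddenly, until, while

14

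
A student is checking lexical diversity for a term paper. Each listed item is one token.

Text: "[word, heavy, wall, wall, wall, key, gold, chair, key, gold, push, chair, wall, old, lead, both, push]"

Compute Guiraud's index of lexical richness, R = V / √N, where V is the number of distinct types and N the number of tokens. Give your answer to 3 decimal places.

2.425

N = 17, V = 10.
√N = 4.123106
R = 10 / 4.123106 = 2.425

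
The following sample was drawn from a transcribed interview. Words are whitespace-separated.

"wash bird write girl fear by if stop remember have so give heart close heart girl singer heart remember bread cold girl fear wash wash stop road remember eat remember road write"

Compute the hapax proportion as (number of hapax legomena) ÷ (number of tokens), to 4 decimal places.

Frequencies: remember:4, wash:3, girl:3, heart:3, write:2, fear:2, stop:2, road:2, bird:1, by:1, if:1, have:1, so:1, give:1, close:1, singer:1, bread:1, cold:1, eat:1
Hapax count = 11; token count = 32.
Ratio = 11 / 32 = 0.3438

0.3438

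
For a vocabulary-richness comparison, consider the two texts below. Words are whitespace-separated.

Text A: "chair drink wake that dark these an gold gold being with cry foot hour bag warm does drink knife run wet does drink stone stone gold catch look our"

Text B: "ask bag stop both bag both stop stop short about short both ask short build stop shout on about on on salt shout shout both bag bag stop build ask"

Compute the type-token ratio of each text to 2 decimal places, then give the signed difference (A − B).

TTR(A) = 23/29 = 0.79
TTR(B) = 10/30 = 0.33
Difference = 0.79 − 0.33 = 0.46

0.46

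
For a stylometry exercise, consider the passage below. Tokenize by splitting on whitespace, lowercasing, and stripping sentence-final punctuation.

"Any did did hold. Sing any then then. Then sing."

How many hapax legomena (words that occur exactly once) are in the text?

Frequencies: then:3, any:2, did:2, sing:2, hold:1
Hapax (freq=1): hold

1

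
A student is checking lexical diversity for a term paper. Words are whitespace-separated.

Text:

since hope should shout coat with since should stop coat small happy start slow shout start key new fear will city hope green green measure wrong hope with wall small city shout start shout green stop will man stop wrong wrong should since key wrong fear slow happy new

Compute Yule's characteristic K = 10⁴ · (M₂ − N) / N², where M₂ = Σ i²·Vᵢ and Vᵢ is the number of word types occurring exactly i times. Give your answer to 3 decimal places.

333.195

Frequencies: shout:4, wrong:4, since:3, hope:3, should:3, stop:3, start:3, green:3, coat:2, with:2, small:2, happy:2, slow:2, key:2, new:2, fear:2, will:2, city:2, measure:1, wall:1, … (1 more, each freq 1)
N = 49. Frequency spectrum: V_1=3, V_2=10, V_3=6, V_4=2
M₂ = 1²·3 + 2²·10 + 3²·6 + 4²·2 = 129
K = 10000 × (129 − 49) / 49² = 333.195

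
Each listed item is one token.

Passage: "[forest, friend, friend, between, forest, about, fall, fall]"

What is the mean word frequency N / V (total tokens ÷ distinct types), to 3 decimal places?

N = 8 tokens, V = 5 types.
Mean frequency = N / V = 8 / 5 = 1.600

1.600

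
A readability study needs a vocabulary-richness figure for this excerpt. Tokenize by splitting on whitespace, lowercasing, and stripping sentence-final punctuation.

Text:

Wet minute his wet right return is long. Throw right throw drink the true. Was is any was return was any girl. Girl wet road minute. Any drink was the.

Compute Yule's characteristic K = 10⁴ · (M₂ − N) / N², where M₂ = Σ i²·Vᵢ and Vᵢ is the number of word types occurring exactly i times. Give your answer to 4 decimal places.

Frequencies: was:4, wet:3, any:3, minute:2, right:2, return:2, is:2, throw:2, drink:2, the:2, girl:2, his:1, long:1, true:1, road:1
N = 30. Frequency spectrum: V_1=4, V_2=8, V_3=2, V_4=1
M₂ = 1²·4 + 2²·8 + 3²·2 + 4²·1 = 70
K = 10000 × (70 − 30) / 30² = 444.4444

444.4444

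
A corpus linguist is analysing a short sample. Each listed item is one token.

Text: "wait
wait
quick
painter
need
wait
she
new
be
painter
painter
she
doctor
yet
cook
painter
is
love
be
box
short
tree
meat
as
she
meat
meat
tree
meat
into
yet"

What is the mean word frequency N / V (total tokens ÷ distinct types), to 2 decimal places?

1.72

N = 31 tokens, V = 18 types.
Mean frequency = N / V = 31 / 18 = 1.72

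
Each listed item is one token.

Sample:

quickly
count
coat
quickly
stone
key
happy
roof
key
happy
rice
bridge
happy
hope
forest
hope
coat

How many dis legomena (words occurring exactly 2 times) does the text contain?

Frequencies: happy:3, quickly:2, coat:2, key:2, hope:2, count:1, stone:1, roof:1, rice:1, bridge:1, forest:1
Words with frequency 2: coat, hope, key, quickly

4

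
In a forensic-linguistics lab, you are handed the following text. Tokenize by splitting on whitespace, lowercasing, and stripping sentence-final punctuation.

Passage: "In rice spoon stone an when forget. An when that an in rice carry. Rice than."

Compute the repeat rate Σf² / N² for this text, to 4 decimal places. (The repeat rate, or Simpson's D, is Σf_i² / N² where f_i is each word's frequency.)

0.1250

Frequencies: rice:3, an:3, in:2, when:2, spoon:1, stone:1, forget:1, that:1, carry:1, than:1
Σf² = 32; N² = 256
Repeat rate = 32 / 256 = 0.1250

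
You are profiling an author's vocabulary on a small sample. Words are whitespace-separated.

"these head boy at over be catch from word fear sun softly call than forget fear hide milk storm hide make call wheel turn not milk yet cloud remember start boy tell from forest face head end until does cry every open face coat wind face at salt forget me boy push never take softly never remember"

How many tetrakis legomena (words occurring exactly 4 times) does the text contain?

0

Frequencies: boy:3, face:3, head:2, at:2, from:2, fear:2, softly:2, call:2, forget:2, hide:2, milk:2, remember:2, never:2, these:1, over:1, be:1, catch:1, word:1, sun:1, than:1, … (22 more, each freq 1)
Words with frequency 4: (none)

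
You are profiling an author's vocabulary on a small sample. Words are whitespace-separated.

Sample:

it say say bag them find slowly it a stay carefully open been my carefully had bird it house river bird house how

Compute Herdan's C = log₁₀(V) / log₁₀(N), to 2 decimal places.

0.90

N = 23, V = 17.
log₁₀(V) = 1.230449, log₁₀(N) = 1.361728
C = 1.230449 / 1.361728 = 0.90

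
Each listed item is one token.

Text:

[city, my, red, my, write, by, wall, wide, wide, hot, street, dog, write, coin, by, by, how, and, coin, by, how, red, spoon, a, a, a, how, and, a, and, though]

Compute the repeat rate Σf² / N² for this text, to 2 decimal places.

Frequencies: by:4, a:4, how:3, and:3, my:2, red:2, write:2, wide:2, coin:2, city:1, wall:1, hot:1, street:1, dog:1, spoon:1, though:1
Σf² = 77; N² = 961
Repeat rate = 77 / 961 = 0.08

0.08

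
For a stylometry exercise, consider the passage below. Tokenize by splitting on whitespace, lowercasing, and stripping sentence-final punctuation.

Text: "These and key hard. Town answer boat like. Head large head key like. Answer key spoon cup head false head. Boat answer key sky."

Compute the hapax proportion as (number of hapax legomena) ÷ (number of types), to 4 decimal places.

0.6429

Frequencies: key:4, head:4, answer:3, boat:2, like:2, these:1, and:1, hard:1, town:1, large:1, spoon:1, cup:1, false:1, sky:1
Hapax count = 9; type count = 14.
Ratio = 9 / 14 = 0.6429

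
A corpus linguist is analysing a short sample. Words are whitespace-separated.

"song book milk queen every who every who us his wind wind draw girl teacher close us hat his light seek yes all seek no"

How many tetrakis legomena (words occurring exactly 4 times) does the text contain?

0

Frequencies: every:2, who:2, us:2, his:2, wind:2, seek:2, song:1, book:1, milk:1, queen:1, draw:1, girl:1, teacher:1, close:1, hat:1, light:1, yes:1, all:1, no:1
Words with frequency 4: (none)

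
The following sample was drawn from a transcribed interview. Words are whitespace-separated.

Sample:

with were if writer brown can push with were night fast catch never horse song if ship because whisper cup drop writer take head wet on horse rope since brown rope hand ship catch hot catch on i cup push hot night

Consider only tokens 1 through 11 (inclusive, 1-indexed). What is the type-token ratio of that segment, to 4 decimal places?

0.8182

Segment tokens 1–11: with, were, if, writer, brown, can, push, with, were, night, fast
Segment N = 11, segment V = 9.
TTR = 9 / 11 = 0.8182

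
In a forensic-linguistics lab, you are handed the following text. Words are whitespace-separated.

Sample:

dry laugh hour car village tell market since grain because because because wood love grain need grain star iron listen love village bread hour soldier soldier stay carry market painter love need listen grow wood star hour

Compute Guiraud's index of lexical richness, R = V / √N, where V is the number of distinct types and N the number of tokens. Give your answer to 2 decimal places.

3.62

N = 37, V = 22.
√N = 6.082763
R = 22 / 6.082763 = 3.62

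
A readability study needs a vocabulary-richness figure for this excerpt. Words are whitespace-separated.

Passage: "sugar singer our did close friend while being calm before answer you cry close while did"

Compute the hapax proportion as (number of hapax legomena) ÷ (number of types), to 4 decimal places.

Frequencies: did:2, close:2, while:2, sugar:1, singer:1, our:1, friend:1, being:1, calm:1, before:1, answer:1, you:1, cry:1
Hapax count = 10; type count = 13.
Ratio = 10 / 13 = 0.7692

0.7692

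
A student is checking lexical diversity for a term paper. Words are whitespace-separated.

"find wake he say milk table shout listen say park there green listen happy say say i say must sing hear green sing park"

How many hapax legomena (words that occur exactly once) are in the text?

11

Frequencies: say:5, listen:2, park:2, green:2, sing:2, find:1, wake:1, he:1, milk:1, table:1, shout:1, there:1, happy:1, i:1, must:1, hear:1
Hapax (freq=1): find, happy, he, hear, i, milk, must, shout, table, there, wake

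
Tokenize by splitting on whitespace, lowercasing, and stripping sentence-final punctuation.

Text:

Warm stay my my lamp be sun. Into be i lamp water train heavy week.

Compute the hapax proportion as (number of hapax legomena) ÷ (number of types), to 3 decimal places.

0.750

Frequencies: my:2, lamp:2, be:2, warm:1, stay:1, sun:1, into:1, i:1, water:1, train:1, heavy:1, week:1
Hapax count = 9; type count = 12.
Ratio = 9 / 12 = 0.750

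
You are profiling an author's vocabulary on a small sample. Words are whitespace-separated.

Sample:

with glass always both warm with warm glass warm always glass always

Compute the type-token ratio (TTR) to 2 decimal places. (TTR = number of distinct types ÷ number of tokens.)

N = 12 tokens, V = 5 types.
TTR = V / N = 5 / 12 = 0.42

0.42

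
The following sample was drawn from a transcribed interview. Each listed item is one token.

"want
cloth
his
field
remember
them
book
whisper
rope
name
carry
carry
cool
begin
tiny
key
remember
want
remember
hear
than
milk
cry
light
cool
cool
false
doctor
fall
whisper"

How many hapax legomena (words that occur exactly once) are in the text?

Frequencies: remember:3, cool:3, want:2, whisper:2, carry:2, cloth:1, his:1, field:1, them:1, book:1, rope:1, name:1, begin:1, tiny:1, key:1, hear:1, than:1, milk:1, cry:1, light:1, … (3 more, each freq 1)
Hapax (freq=1): begin, book, cloth, cry, doctor, fall, false, field, hear, his, key, light, milk, name, rope, than, them, tiny

18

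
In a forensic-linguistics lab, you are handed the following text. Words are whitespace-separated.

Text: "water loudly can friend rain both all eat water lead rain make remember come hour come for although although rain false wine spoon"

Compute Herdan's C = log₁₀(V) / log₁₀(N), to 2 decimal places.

0.92

N = 23, V = 18.
log₁₀(V) = 1.255273, log₁₀(N) = 1.361728
C = 1.255273 / 1.361728 = 0.92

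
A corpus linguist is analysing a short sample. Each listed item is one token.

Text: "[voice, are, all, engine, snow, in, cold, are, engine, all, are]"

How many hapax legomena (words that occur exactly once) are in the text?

Frequencies: are:3, all:2, engine:2, voice:1, snow:1, in:1, cold:1
Hapax (freq=1): cold, in, snow, voice

4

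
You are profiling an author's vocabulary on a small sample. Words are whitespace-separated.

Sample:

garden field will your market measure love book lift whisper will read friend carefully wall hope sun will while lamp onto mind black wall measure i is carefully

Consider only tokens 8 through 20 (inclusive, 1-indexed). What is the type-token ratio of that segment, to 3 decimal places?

0.923

Segment tokens 8–20: book, lift, whisper, will, read, friend, carefully, wall, hope, sun, will, while, lamp
Segment N = 13, segment V = 12.
TTR = 12 / 13 = 0.923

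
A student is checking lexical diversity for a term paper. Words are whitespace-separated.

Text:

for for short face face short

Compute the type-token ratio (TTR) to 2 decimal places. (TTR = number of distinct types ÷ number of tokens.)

0.50

N = 6 tokens, V = 3 types.
TTR = V / N = 3 / 6 = 0.50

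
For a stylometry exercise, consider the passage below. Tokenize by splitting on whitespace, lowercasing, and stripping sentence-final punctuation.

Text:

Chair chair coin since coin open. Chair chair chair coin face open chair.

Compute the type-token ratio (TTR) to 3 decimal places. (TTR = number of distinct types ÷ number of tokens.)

0.385

N = 13 tokens, V = 5 types.
TTR = V / N = 5 / 13 = 0.385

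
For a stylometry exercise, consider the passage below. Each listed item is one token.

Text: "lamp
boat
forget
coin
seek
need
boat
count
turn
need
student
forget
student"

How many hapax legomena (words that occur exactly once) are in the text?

Frequencies: boat:2, forget:2, need:2, student:2, lamp:1, coin:1, seek:1, count:1, turn:1
Hapax (freq=1): coin, count, lamp, seek, turn

5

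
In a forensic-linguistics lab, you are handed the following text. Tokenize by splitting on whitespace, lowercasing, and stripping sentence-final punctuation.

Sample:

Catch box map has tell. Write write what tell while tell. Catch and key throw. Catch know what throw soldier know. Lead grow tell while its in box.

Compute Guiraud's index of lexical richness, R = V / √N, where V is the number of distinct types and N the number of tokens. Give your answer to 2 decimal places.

N = 28, V = 17.
√N = 5.291503
R = 17 / 5.291503 = 3.21

3.21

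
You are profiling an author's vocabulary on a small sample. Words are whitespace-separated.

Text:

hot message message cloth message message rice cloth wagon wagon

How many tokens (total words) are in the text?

Tokens: hot, message, message, cloth, message, message, rice, cloth, wagon, wagon
N = 10

10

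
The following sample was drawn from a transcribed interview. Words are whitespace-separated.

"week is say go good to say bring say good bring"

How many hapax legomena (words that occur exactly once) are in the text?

Frequencies: say:3, good:2, bring:2, week:1, is:1, go:1, to:1
Hapax (freq=1): go, is, to, week

4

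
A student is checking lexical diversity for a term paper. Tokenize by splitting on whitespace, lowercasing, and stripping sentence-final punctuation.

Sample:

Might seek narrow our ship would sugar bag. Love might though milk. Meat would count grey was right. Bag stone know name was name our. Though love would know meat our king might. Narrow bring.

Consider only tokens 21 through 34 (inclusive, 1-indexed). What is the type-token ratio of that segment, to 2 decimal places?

Segment tokens 21–34: know, name, was, name, our, though, love, would, know, meat, our, king, might, narrow
Segment N = 14, segment V = 11.
TTR = 11 / 14 = 0.79

0.79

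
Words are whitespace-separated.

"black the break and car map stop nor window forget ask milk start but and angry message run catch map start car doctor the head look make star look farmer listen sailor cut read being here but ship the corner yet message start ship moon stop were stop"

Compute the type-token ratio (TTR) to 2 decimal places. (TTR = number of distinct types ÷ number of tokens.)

0.73

N = 48 tokens, V = 35 types.
TTR = V / N = 35 / 48 = 0.73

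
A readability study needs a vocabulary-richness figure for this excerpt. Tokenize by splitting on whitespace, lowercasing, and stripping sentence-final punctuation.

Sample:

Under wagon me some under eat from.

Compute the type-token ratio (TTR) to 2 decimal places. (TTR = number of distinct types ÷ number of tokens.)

N = 7 tokens, V = 6 types.
TTR = V / N = 6 / 7 = 0.86

0.86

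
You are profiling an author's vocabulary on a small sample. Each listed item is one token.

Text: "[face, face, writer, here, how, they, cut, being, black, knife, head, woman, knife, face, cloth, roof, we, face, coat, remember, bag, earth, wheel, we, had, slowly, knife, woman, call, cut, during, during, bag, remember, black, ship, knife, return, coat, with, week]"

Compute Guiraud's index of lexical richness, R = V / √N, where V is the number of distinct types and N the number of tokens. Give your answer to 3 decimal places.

4.217

N = 41, V = 27.
√N = 6.403124
R = 27 / 6.403124 = 4.217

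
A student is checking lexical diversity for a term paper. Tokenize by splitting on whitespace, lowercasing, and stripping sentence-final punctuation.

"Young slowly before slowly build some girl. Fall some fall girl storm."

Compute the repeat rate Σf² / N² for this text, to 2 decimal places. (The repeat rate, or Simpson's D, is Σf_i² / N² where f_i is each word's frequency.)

Frequencies: slowly:2, some:2, girl:2, fall:2, young:1, before:1, build:1, storm:1
Σf² = 20; N² = 144
Repeat rate = 20 / 144 = 0.14

0.14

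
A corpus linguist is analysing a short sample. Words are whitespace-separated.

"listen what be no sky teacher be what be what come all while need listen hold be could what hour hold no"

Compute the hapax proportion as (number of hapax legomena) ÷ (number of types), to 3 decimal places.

0.615

Frequencies: what:4, be:4, listen:2, no:2, hold:2, sky:1, teacher:1, come:1, all:1, while:1, need:1, could:1, hour:1
Hapax count = 8; type count = 13.
Ratio = 8 / 13 = 0.615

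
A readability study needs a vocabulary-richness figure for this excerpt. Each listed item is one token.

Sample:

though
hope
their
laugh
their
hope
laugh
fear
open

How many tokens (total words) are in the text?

9

Tokens: though, hope, their, laugh, their, hope, laugh, fear, open
N = 9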